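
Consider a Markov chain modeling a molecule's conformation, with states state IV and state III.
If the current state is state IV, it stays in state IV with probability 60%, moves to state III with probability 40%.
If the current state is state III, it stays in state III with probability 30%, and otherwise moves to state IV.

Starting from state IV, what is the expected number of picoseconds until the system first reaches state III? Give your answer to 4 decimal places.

2.5000

Let t(s) be the expected number of picoseconds to first reach state III from state s, with t(state III) = 0. Conditioning on the first picosecond:
t(state IV) = 1 + 0.6·t(state IV)
Solving: t(state IV) = 2.5000.
Expected picoseconds from state IV to state III: 2.5000.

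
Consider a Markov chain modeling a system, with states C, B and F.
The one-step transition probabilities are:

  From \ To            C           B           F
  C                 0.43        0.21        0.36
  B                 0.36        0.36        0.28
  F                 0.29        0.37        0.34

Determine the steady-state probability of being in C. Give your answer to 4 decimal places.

Let the stationary distribution be π with π = πP and π_1 + π_2 + π_3 = 1.
π_1 = 0.43·π_1 + 0.36·π_2 + 0.29·π_3
π_2 = 0.21·π_1 + 0.36·π_2 + 0.37·π_3
Solving with the normalization constraint gives π = (0.3624, 0.3089, 0.3287).
So the stationary probability of C is 0.3624.

0.3624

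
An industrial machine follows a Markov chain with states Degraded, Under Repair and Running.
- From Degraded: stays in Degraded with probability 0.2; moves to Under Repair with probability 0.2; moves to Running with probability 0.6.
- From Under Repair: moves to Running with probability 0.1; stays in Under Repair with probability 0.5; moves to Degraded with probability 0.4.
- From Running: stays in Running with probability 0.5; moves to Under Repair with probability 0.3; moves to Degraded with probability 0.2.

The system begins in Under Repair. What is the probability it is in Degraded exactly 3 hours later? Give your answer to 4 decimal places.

Propagate the distribution vector 3 hours from Under Repair.
After 0 hours: (0.0000, 1.0000, 0.0000)
After 1 hour: (0.4000, 0.5000, 0.1000)
After 2 hours: (0.3000, 0.3600, 0.3400)
After 3 hours: (0.2720, 0.3420, 0.3860)
P(in Degraded after 3 hours) = 0.2720

0.2720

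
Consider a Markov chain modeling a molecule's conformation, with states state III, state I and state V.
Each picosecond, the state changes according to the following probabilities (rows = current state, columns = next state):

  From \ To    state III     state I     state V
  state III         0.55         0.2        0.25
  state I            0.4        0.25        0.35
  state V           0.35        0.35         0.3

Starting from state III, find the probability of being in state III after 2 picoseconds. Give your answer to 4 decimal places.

0.4700

Sum over the intermediate state after 1 picosecond:
P = P(state III→state III)·P(state III→state III) + P(state III→state I)·P(state I→state III) + P(state III→state V)·P(state V→state III)
  = 0.55×0.55 + 0.2×0.4 + 0.25×0.35
  = 0.3025 + 0.0800 + 0.0875 = 0.4700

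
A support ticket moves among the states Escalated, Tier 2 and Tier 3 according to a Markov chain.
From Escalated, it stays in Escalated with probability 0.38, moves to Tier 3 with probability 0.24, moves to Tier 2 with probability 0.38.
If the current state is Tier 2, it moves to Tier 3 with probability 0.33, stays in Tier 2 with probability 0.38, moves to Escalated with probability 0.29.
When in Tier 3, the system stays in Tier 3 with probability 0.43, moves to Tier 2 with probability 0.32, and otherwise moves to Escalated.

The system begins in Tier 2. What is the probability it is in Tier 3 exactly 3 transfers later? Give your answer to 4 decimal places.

Propagate the distribution vector 3 transfers from Tier 2.
After 0 transfers: (0.0000, 1.0000, 0.0000)
After 1 transfer: (0.2900, 0.3800, 0.3300)
After 2 transfers: (0.3029, 0.3602, 0.3369)
After 3 transfers: (0.3038, 0.3598, 0.3364)
P(in Tier 3 after 3 transfers) = 0.3364

0.3364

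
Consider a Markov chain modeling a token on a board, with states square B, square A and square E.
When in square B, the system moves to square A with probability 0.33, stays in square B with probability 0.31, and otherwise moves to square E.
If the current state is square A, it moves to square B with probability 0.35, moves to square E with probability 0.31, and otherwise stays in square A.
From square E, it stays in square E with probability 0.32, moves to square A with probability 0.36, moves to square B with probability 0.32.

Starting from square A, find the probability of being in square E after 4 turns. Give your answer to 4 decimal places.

Propagate the distribution vector 4 turns from square A.
After 0 turns: (0.0000, 1.0000, 0.0000)
After 1 turn: (0.3500, 0.3400, 0.3100)
After 2 turns: (0.3267, 0.3427, 0.3306)
After 3 turns: (0.3270, 0.3433, 0.3296)
After 4 turns: (0.3270, 0.3433, 0.3296)
P(in square E after 4 turns) = 0.3296

0.3296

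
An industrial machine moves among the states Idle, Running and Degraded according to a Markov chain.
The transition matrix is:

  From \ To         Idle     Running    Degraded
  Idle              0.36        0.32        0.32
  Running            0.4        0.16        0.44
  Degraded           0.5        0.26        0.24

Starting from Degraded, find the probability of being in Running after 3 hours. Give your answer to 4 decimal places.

Propagate the distribution vector 3 hours from Degraded.
After 0 hours: (0.0000, 0.0000, 1.0000)
After 1 hour: (0.5000, 0.2600, 0.2400)
After 2 hours: (0.4040, 0.2640, 0.3320)
After 3 hours: (0.4170, 0.2578, 0.3251)
P(in Running after 3 hours) = 0.2578

0.2578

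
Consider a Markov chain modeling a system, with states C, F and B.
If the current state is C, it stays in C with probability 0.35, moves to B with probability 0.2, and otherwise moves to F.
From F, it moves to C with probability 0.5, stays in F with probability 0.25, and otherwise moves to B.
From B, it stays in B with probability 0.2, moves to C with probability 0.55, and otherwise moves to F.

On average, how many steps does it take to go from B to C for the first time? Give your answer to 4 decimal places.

1.8605

Let t(s) be the expected number of steps to first reach C from state s, with t(C) = 0. Conditioning on the first step:
t(F) = 1 + 0.25·t(F) + 0.25·t(B)
t(B) = 1 + 0.25·t(F) + 0.2·t(B)
Solving: t(F) = 1.9535, t(B) = 1.8605.
Expected steps from B to C: 1.8605.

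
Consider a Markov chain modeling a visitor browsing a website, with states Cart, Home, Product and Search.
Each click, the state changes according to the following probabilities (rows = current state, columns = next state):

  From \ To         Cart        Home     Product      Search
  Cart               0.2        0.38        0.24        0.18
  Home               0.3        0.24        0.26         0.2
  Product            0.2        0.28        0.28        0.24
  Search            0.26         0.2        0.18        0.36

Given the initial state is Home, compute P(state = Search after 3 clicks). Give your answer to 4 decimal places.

Propagate the distribution vector 3 clicks from Home.
After 0 clicks: (0.0000, 1.0000, 0.0000, 0.0000)
After 1 click: (0.3000, 0.2400, 0.2600, 0.2000)
After 2 clicks: (0.2360, 0.2844, 0.2432, 0.2364)
After 3 clicks: (0.2426, 0.2733, 0.2412, 0.2428)
P(in Search after 3 clicks) = 0.2428

0.2428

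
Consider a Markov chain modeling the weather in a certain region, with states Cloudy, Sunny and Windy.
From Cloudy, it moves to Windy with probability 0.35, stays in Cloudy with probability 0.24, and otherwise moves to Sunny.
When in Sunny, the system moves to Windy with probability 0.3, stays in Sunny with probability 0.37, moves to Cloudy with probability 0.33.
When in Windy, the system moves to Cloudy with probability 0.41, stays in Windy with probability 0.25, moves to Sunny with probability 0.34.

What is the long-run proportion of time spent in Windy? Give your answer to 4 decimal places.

0.3012

Let the stationary distribution be π with π = πP and π_1 + π_2 + π_3 = 1.
π_1 = 0.24·π_1 + 0.33·π_2 + 0.41·π_3
π_2 = 0.41·π_1 + 0.37·π_2 + 0.34·π_3
Solving with the normalization constraint gives π = (0.3249, 0.3740, 0.3012).
So the stationary probability of Windy is 0.3012.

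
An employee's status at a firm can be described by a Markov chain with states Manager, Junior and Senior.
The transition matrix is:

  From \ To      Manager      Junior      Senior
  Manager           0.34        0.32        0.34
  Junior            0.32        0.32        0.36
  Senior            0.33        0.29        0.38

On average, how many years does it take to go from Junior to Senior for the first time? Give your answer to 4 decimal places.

Let t(s) be the expected number of years to first reach Senior from state s, with t(Senior) = 0. Conditioning on the first year:
t(Manager) = 1 + 0.34·t(Manager) + 0.32·t(Junior)
t(Junior) = 1 + 0.32·t(Manager) + 0.32·t(Junior)
Solving: t(Manager) = 2.8868, t(Junior) = 2.8291.
Expected years from Junior to Senior: 2.8291.

2.8291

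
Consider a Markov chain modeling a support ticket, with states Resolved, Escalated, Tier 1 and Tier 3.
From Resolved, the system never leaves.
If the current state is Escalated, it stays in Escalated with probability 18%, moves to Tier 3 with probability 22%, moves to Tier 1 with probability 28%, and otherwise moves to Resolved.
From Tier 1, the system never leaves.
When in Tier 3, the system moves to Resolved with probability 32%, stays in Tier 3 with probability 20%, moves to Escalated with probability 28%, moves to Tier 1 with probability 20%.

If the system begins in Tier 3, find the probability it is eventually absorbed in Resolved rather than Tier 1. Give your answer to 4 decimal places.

0.5922

Let h(s) be the probability of absorption at Resolved starting from transient state s. Then h(Resolved) = 1 and h(Tier 1) = 0. By first-step analysis:
h(Escalated) = 0.32·1 + 0.18·h(Escalated) + 0.28·0 + 0.22·h(Tier 3)
h(Tier 3) = 0.32·1 + 0.28·h(Escalated) + 0.2·0 + 0.2·h(Tier 3)
Solving: h(Escalated) = 0.5491, h(Tier 3) = 0.5922.
Starting from Tier 3, the probability is 0.5922.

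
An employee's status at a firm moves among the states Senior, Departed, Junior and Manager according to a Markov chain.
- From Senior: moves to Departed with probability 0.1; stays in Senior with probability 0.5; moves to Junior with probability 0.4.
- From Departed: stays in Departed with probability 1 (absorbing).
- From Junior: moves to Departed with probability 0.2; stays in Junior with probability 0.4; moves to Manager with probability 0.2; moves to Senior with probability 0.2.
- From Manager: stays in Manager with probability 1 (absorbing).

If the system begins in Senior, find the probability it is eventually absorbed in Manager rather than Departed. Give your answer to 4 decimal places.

0.3636

Let h(s) be the probability of absorption at Manager starting from transient state s. Then h(Manager) = 1 and h(Departed) = 0. By first-step analysis:
h(Senior) = 0.5·h(Senior) + 0.1·0 + 0.4·h(Junior)
h(Junior) = 0.2·h(Senior) + 0.2·0 + 0.4·h(Junior) + 0.2·1
Solving: h(Senior) = 0.3636, h(Junior) = 0.4545.
Starting from Senior, the probability is 0.3636.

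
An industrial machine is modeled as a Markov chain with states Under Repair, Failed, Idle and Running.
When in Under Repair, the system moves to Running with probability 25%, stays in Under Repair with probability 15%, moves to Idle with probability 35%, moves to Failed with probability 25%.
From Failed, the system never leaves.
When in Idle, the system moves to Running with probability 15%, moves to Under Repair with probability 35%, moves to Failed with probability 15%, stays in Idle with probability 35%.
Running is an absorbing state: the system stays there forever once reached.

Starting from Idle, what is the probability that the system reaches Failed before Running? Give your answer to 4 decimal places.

Let h(s) be the probability of absorption at Failed starting from transient state s. Then h(Failed) = 1 and h(Running) = 0. By first-step analysis:
h(Under Repair) = 0.15·h(Under Repair) + 0.25·1 + 0.35·h(Idle) + 0.25·0
h(Idle) = 0.35·h(Under Repair) + 0.15·1 + 0.35·h(Idle) + 0.15·0
Solving: h(Under Repair) = 0.5000, h(Idle) = 0.5000.
Starting from Idle, the probability is 0.5000.

0.5000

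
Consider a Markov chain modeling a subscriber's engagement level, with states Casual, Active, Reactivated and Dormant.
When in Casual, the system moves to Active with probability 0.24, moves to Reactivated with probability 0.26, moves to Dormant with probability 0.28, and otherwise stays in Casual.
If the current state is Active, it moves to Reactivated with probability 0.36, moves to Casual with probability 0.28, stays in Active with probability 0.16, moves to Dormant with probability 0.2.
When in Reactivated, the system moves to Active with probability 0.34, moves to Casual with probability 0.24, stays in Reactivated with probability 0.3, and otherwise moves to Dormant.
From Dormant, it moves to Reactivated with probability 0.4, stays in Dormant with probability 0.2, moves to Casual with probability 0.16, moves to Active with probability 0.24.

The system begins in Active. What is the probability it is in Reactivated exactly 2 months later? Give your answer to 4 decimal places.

0.3184

Propagate the distribution vector 2 months from Active.
After 0 months: (0.0000, 1.0000, 0.0000, 0.0000)
After 1 month: (0.2800, 0.1600, 0.3600, 0.2000)
After 2 months: (0.2248, 0.2632, 0.3184, 0.1936)
P(in Reactivated after 2 months) = 0.3184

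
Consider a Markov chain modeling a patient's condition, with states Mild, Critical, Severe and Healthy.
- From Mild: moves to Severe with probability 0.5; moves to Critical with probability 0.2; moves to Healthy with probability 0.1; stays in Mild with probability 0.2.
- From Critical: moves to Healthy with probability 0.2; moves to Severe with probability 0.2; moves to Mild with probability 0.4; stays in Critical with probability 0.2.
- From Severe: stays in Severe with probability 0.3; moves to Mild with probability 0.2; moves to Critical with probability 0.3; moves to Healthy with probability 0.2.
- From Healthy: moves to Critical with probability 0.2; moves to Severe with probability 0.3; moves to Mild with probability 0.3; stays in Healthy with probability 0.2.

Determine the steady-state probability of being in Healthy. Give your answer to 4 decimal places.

Let the stationary distribution be π with π = πP and π_1 + π_2 + π_3 + π_4 = 1.
π_1 = 0.2·π_1 + 0.4·π_2 + 0.2·π_3 + 0.3·π_4
π_2 = 0.2·π_1 + 0.2·π_2 + 0.3·π_3 + 0.2·π_4
π_3 = 0.5·π_1 + 0.2·π_2 + 0.3·π_3 + 0.3·π_4
Solving with the normalization constraint gives π = (0.2640, 0.2329, 0.3295, 0.1736).
So the stationary probability of Healthy is 0.1736.

0.1736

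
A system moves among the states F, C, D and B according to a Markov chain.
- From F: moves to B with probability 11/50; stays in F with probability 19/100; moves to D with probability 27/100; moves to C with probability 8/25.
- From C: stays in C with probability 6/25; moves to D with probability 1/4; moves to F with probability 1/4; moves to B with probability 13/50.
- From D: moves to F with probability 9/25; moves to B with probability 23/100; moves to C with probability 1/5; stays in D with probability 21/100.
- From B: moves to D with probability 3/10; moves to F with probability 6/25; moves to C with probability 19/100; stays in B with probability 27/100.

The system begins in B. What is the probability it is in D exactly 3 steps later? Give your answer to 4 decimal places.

Propagate the distribution vector 3 steps from B.
After 0 steps: (0.0000, 0.0000, 0.0000, 1.0000)
After 1 step: (0.2400, 0.1900, 0.3000, 0.2700)
After 2 steps: (0.2659, 0.2337, 0.2563, 0.2441)
After 3 steps: (0.2598, 0.2388, 0.2573, 0.2441)
P(in D after 3 steps) = 0.2573

0.2573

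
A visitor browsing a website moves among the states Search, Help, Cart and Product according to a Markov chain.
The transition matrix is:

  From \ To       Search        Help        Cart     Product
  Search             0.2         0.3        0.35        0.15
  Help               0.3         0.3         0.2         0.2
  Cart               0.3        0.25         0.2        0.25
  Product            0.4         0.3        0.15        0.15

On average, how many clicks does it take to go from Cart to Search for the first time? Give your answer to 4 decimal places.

3.1106

Let t(s) be the expected number of clicks to first reach Search from state s, with t(Search) = 0. Conditioning on the first click:
t(Help) = 1 + 0.3·t(Help) + 0.2·t(Cart) + 0.2·t(Product)
t(Cart) = 1 + 0.25·t(Help) + 0.2·t(Cart) + 0.25·t(Product)
t(Product) = 1 + 0.3·t(Help) + 0.15·t(Cart) + 0.15·t(Product)
Solving: t(Help) = 3.1255, t(Cart) = 3.1106, t(Product) = 2.8285.
Expected clicks from Cart to Search: 3.1106.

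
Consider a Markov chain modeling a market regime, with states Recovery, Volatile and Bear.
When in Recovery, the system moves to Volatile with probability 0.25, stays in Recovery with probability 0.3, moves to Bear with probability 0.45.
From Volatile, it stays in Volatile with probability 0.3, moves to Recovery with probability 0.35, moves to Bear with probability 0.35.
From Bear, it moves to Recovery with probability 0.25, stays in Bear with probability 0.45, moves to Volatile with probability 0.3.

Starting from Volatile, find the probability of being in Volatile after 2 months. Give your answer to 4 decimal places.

0.2825

Sum over the intermediate state after 1 month:
P = P(Volatile→Recovery)·P(Recovery→Volatile) + P(Volatile→Volatile)·P(Volatile→Volatile) + P(Volatile→Bear)·P(Bear→Volatile)
  = 0.35×0.25 + 0.3×0.3 + 0.35×0.3
  = 0.0875 + 0.0900 + 0.1050 = 0.2825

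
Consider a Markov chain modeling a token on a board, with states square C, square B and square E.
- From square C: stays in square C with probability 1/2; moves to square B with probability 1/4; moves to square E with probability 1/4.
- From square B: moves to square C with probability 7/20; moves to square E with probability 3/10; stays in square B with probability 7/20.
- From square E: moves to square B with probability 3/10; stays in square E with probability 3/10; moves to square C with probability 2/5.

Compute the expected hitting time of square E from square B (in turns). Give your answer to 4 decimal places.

Let t(s) be the expected number of turns to first reach square E from state s, with t(square E) = 0. Conditioning on the first turn:
t(square C) = 1 + 0.5·t(square C) + 0.25·t(square B)
t(square B) = 1 + 0.35·t(square C) + 0.35·t(square B)
Solving: t(square C) = 3.7895, t(square B) = 3.5789.
Expected turns from square B to square E: 3.5789.

3.5789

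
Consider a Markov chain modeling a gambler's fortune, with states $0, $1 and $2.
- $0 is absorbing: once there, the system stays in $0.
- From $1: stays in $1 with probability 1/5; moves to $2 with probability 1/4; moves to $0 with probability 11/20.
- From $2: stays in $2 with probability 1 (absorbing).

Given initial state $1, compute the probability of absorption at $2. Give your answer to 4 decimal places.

Let h(s) be the probability of absorption at $2 starting from transient state s. Then h($2) = 1 and h($0) = 0. By first-step analysis:
h($1) = 0.55·0 + 0.2·h($1) + 0.25·1
Solving: h($1) = 0.3125.
Starting from $1, the probability is 0.3125.

0.3125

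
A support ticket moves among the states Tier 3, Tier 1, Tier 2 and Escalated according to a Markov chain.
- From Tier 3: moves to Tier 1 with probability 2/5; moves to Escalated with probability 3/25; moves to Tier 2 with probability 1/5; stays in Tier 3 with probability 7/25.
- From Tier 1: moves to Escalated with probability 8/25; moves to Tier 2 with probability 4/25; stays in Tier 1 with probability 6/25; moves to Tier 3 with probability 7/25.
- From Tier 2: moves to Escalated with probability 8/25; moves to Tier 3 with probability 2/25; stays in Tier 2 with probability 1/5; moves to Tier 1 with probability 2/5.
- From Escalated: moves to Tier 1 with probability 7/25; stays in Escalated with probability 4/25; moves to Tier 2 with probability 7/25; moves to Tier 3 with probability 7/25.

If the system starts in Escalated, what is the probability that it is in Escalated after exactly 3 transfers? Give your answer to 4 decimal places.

0.2371

Propagate the distribution vector 3 transfers from Escalated.
After 0 transfers: (0.0000, 0.0000, 0.0000, 1.0000)
After 1 transfer: (0.2800, 0.2800, 0.2800, 0.1600)
After 2 transfers: (0.2240, 0.3360, 0.2016, 0.2384)
After 3 transfers: (0.2397, 0.3176, 0.2056, 0.2371)
P(in Escalated after 3 transfers) = 0.2371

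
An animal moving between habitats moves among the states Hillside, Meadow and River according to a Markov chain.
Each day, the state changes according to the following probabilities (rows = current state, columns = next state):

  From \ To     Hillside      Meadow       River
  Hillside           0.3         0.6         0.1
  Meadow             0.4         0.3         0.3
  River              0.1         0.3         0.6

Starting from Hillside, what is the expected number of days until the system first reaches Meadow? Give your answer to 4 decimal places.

Let t(s) be the expected number of days to first reach Meadow from state s, with t(Meadow) = 0. Conditioning on the first day:
t(Hillside) = 1 + 0.3·t(Hillside) + 0.1·t(River)
t(River) = 1 + 0.1·t(Hillside) + 0.6·t(River)
Solving: t(Hillside) = 1.8519, t(River) = 2.9630.
Expected days from Hillside to Meadow: 1.8519.

1.8519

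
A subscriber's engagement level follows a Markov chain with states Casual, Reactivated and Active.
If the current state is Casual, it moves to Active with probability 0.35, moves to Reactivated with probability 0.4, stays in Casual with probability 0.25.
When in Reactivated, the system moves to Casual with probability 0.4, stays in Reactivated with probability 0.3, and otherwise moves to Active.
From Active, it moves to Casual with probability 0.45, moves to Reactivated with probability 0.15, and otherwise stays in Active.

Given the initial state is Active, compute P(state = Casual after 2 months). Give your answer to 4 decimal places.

Sum over the intermediate state after 1 month:
P = P(Active→Casual)·P(Casual→Casual) + P(Active→Reactivated)·P(Reactivated→Casual) + P(Active→Active)·P(Active→Casual)
  = 0.45×0.25 + 0.15×0.4 + 0.4×0.45
  = 0.1125 + 0.0600 + 0.1800 = 0.3525

0.3525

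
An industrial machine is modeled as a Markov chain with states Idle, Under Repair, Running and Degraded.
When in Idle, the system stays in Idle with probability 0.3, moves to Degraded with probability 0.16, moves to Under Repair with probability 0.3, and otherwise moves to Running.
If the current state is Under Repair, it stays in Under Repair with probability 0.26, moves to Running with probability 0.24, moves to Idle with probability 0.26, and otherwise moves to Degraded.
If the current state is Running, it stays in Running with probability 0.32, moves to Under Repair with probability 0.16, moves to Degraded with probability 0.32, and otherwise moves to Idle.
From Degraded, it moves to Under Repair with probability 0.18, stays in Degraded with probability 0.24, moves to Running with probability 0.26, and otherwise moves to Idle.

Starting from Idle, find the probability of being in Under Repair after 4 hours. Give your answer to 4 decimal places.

Propagate the distribution vector 4 hours from Idle.
After 0 hours: (1.0000, 0.0000, 0.0000, 0.0000)
After 1 hour: (0.3000, 0.3000, 0.2400, 0.1600)
After 2 hours: (0.2672, 0.2352, 0.2624, 0.2352)
After 3 hours: (0.2691, 0.2256, 0.2657, 0.2396)
After 4 hours: (0.2692, 0.2250, 0.2660, 0.2397)
P(in Under Repair after 4 hours) = 0.2250

0.2250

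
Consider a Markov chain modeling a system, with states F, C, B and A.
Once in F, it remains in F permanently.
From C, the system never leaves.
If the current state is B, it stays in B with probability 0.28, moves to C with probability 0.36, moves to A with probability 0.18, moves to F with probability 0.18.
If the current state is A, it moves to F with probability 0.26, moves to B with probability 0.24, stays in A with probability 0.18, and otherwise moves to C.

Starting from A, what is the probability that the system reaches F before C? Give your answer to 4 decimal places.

Let h(s) be the probability of absorption at F starting from transient state s. Then h(F) = 1 and h(C) = 0. By first-step analysis:
h(B) = 0.18·1 + 0.36·0 + 0.28·h(B) + 0.18·h(A)
h(A) = 0.26·1 + 0.32·0 + 0.24·h(B) + 0.18·h(A)
Solving: h(B) = 0.3553, h(A) = 0.4211.
Starting from A, the probability is 0.4211.

0.4211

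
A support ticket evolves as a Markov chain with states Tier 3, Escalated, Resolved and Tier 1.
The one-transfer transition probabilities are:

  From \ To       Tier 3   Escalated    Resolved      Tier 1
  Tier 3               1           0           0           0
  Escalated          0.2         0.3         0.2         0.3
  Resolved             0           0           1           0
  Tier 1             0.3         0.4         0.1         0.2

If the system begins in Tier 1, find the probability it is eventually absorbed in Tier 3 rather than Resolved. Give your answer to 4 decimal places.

Let h(s) be the probability of absorption at Tier 3 starting from transient state s. Then h(Tier 3) = 1 and h(Resolved) = 0. By first-step analysis:
h(Escalated) = 0.2·1 + 0.3·h(Escalated) + 0.2·0 + 0.3·h(Tier 1)
h(Tier 1) = 0.3·1 + 0.4·h(Escalated) + 0.1·0 + 0.2·h(Tier 1)
Solving: h(Escalated) = 0.5682, h(Tier 1) = 0.6591.
Starting from Tier 1, the probability is 0.6591.

0.6591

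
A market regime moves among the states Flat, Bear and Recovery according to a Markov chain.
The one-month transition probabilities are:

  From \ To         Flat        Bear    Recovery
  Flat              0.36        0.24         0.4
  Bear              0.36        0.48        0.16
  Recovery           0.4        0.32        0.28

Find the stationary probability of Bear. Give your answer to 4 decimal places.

Let the stationary distribution be π with π = πP and π_1 + π_2 + π_3 = 1.
π_1 = 0.36·π_1 + 0.36·π_2 + 0.4·π_3
π_2 = 0.24·π_1 + 0.48·π_2 + 0.32·π_3
Solving with the normalization constraint gives π = (0.3713, 0.3456, 0.2831).
So the stationary probability of Bear is 0.3456.

0.3456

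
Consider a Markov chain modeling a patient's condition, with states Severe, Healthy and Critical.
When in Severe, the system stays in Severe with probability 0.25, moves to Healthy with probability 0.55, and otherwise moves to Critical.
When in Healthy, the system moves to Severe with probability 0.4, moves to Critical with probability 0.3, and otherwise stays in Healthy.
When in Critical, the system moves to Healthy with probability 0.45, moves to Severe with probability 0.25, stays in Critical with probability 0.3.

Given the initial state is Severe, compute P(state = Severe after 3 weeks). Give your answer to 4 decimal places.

0.3089

Propagate the distribution vector 3 weeks from Severe.
After 0 weeks: (1.0000, 0.0000, 0.0000)
After 1 week: (0.2500, 0.5500, 0.2000)
After 2 weeks: (0.3325, 0.3925, 0.2750)
After 3 weeks: (0.3089, 0.4244, 0.2668)
P(in Severe after 3 weeks) = 0.3089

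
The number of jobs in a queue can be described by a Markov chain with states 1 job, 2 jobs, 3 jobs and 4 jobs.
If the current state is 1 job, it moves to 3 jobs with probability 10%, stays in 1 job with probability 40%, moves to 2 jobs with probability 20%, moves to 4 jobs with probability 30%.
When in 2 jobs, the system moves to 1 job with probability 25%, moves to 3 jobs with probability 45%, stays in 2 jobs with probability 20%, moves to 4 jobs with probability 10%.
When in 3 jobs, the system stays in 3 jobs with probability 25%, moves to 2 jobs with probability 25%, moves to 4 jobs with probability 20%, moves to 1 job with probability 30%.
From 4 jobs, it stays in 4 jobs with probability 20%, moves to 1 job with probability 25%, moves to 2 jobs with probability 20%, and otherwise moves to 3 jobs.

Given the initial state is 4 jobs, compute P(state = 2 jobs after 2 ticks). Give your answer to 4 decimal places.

0.2175

Propagate the distribution vector 2 ticks from 4 jobs.
After 0 ticks: (0.0000, 0.0000, 0.0000, 1.0000)
After 1 tick: (0.2500, 0.2000, 0.3500, 0.2000)
After 2 ticks: (0.3050, 0.2175, 0.2725, 0.2050)
P(in 2 jobs after 2 ticks) = 0.2175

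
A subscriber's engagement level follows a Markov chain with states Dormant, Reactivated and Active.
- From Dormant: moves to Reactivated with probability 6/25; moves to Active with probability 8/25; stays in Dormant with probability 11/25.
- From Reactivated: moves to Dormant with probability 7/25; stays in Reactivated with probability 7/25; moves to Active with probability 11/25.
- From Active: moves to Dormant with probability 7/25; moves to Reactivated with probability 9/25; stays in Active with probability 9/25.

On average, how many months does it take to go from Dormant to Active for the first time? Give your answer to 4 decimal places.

Let t(s) be the expected number of months to first reach Active from state s, with t(Active) = 0. Conditioning on the first month:
t(Dormant) = 1 + 0.44·t(Dormant) + 0.24·t(Reactivated)
t(Reactivated) = 1 + 0.28·t(Dormant) + 0.28·t(Reactivated)
Solving: t(Dormant) = 2.8571, t(Reactivated) = 2.5000.
Expected months from Dormant to Active: 2.8571.

2.8571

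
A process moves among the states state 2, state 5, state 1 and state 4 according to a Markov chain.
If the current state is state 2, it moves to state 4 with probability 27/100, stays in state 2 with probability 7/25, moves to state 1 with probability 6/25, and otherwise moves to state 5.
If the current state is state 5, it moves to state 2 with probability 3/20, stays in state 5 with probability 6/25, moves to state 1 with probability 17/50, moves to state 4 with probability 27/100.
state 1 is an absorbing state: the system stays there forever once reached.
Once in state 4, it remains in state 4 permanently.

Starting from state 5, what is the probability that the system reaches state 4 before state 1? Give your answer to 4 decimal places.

0.4555

Let h(s) be the probability of absorption at state 4 starting from transient state s. Then h(state 4) = 1 and h(state 1) = 0. By first-step analysis:
h(state 2) = 0.28·h(state 2) + 0.21·h(state 5) + 0.24·0 + 0.27·1
h(state 5) = 0.15·h(state 2) + 0.24·h(state 5) + 0.34·0 + 0.27·1
Solving: h(state 2) = 0.5079, h(state 5) = 0.4555.
Starting from state 5, the probability is 0.4555.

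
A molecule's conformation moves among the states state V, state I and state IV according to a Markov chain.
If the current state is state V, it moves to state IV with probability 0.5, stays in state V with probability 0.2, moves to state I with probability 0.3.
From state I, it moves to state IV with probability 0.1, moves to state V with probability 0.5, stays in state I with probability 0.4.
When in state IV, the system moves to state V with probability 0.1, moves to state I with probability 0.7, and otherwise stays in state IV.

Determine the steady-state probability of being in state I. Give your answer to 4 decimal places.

Let the stationary distribution be π with π = πP and π_1 + π_2 + π_3 = 1.
π_1 = 0.2·π_1 + 0.5·π_2 + 0.1·π_3
π_2 = 0.3·π_1 + 0.4·π_2 + 0.7·π_3
Solving with the normalization constraint gives π = (0.3083, 0.4436, 0.2481).
So the stationary probability of state I is 0.4436.

0.4436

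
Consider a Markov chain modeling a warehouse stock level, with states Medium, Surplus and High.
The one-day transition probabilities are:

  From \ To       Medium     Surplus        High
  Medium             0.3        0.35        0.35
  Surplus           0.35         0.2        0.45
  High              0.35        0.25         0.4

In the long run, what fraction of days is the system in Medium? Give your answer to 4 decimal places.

Let the stationary distribution be π with π = πP and π_1 + π_2 + π_3 = 1.
π_1 = 0.3·π_1 + 0.35·π_2 + 0.35·π_3
π_2 = 0.35·π_1 + 0.2·π_2 + 0.25·π_3
Solving with the normalization constraint gives π = (0.3333, 0.2698, 0.3968).
So the stationary probability of Medium is 0.3333.

0.3333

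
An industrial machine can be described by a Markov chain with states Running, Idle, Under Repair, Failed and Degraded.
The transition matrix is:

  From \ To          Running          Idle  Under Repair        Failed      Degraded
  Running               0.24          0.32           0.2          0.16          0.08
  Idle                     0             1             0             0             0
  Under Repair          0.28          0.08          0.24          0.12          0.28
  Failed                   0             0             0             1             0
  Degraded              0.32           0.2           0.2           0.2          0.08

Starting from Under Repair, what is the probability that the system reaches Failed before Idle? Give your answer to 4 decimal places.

Let h(s) be the probability of absorption at Failed starting from transient state s. Then h(Failed) = 1 and h(Idle) = 0. By first-step analysis:
h(Running) = 0.24·h(Running) + 0.32·0 + 0.2·h(Under Repair) + 0.16·1 + 0.08·h(Degraded)
h(Under Repair) = 0.28·h(Running) + 0.08·0 + 0.24·h(Under Repair) + 0.12·1 + 0.28·h(Degraded)
h(Degraded) = 0.32·h(Running) + 0.2·0 + 0.2·h(Under Repair) + 0.2·1 + 0.08·h(Degraded)
Solving: h(Running) = 0.3800, h(Under Repair) = 0.4638, h(Degraded) = 0.4504.
Starting from Under Repair, the probability is 0.4638.

0.4638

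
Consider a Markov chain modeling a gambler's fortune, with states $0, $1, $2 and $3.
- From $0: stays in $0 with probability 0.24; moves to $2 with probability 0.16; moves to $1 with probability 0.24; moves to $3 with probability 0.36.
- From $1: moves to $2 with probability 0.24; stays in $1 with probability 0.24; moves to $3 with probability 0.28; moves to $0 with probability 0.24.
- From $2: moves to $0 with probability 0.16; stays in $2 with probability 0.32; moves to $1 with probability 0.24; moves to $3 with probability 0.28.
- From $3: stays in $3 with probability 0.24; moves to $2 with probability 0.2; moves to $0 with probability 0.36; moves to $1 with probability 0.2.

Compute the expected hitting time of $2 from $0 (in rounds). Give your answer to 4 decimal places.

5.2513

Let t(s) be the expected number of rounds to first reach $2 from state s, with t($2) = 0. Conditioning on the first round:
t($0) = 1 + 0.24·t($0) + 0.24·t($1) + 0.36·t($3)
t($1) = 1 + 0.24·t($0) + 0.24·t($1) + 0.28·t($3)
t($3) = 1 + 0.36·t($0) + 0.2·t($1) + 0.24·t($3)
Solving: t($0) = 5.2513, t($1) = 4.8450, t($3) = 5.0782.
Expected rounds from $0 to $2: 5.2513.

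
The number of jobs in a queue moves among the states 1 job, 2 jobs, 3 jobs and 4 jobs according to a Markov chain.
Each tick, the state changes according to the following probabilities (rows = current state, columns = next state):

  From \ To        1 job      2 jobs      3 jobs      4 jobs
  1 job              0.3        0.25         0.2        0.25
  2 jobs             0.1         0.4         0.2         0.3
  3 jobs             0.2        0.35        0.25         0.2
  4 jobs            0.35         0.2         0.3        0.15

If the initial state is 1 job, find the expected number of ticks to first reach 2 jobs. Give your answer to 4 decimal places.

3.8095

Let t(s) be the expected number of ticks to first reach 2 jobs from state s, with t(2 jobs) = 0. Conditioning on the first tick:
t(1 job) = 1 + 0.3·t(1 job) + 0.2·t(3 jobs) + 0.25·t(4 jobs)
t(3 jobs) = 1 + 0.2·t(1 job) + 0.25·t(3 jobs) + 0.2·t(4 jobs)
t(4 jobs) = 1 + 0.35·t(1 job) + 0.3·t(3 jobs) + 0.15·t(4 jobs)
Solving: t(1 job) = 3.8095, t(3 jobs) = 3.4014, t(4 jobs) = 3.9456.
Expected ticks from 1 job to 2 jobs: 3.8095.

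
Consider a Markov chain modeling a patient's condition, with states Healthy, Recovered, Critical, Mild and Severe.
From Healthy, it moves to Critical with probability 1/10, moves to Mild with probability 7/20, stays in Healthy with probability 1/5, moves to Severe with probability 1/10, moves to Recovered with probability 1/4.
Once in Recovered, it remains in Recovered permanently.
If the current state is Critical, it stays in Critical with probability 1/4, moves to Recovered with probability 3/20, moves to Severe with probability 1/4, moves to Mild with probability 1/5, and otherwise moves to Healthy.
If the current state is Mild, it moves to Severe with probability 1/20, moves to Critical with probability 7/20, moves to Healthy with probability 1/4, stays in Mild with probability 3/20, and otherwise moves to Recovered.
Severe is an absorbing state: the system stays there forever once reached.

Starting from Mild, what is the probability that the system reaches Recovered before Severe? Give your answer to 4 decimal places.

0.6324

Let h(s) be the probability of absorption at Recovered starting from transient state s. Then h(Recovered) = 1 and h(Severe) = 0. By first-step analysis:
h(Healthy) = 0.2·h(Healthy) + 0.25·1 + 0.1·h(Critical) + 0.35·h(Mild) + 0.1·0
h(Critical) = 0.15·h(Healthy) + 0.15·1 + 0.25·h(Critical) + 0.2·h(Mild) + 0.25·0
h(Mild) = 0.25·h(Healthy) + 0.2·1 + 0.35·h(Critical) + 0.15·h(Mild) + 0.05·0
Solving: h(Healthy) = 0.6515, h(Critical) = 0.4989, h(Mild) = 0.6324.
Starting from Mild, the probability is 0.6324.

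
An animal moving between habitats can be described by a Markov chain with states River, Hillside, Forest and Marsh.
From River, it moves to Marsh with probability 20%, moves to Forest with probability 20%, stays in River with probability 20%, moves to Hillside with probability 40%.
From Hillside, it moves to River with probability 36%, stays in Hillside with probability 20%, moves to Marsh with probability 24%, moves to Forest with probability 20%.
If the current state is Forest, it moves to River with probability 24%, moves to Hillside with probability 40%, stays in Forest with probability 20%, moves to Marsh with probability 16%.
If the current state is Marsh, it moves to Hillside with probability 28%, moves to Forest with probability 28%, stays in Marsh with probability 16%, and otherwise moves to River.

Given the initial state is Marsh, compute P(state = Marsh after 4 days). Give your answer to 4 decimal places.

Propagate the distribution vector 4 days from Marsh.
After 0 days: (0.0000, 0.0000, 0.0000, 1.0000)
After 1 day: (0.2800, 0.2800, 0.2800, 0.1600)
After 2 days: (0.2688, 0.3248, 0.2128, 0.1936)
After 3 days: (0.2760, 0.3118, 0.2155, 0.1967)
After 4 days: (0.2742, 0.3140, 0.2157, 0.1960)
P(in Marsh after 4 days) = 0.1960

0.1960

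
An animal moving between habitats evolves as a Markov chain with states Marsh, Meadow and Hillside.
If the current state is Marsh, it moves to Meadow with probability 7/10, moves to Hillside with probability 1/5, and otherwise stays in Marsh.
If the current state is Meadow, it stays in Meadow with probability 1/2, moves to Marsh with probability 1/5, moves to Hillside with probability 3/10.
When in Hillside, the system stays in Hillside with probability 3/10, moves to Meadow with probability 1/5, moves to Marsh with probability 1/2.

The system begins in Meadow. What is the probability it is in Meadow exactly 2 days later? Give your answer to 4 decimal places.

Sum over the intermediate state after 1 day:
P = P(Meadow→Marsh)·P(Marsh→Meadow) + P(Meadow→Meadow)·P(Meadow→Meadow) + P(Meadow→Hillside)·P(Hillside→Meadow)
  = 0.2×0.7 + 0.5×0.5 + 0.3×0.2
  = 0.1400 + 0.2500 + 0.0600 = 0.4500

0.4500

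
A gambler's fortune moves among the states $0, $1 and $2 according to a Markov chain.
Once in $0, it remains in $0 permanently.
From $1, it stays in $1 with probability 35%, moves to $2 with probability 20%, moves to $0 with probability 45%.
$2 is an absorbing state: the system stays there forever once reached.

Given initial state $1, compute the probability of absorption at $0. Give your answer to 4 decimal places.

Let h(s) be the probability of absorption at $0 starting from transient state s. Then h($0) = 1 and h($2) = 0. By first-step analysis:
h($1) = 0.45·1 + 0.35·h($1) + 0.2·0
Solving: h($1) = 0.6923.
Starting from $1, the probability is 0.6923.

0.6923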